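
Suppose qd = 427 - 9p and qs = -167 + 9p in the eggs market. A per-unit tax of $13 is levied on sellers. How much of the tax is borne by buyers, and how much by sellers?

Buyers bear $6.5, sellers bear $6.5

Pre-tax equilibrium: p* = 33, q* = 130.
Tax on sellers shifts supply to qs = -167 + 9(p − 13) = -284 + 9p.
427 - 9p = -284 + 9p gives buyer price pb = 39.5; sellers receive ps = 39.5 − 13 = 26.5.
New quantity: q = 427 − 9(39.5) = 71.5.
Buyer burden = 39.5 − 33 = 6.5; seller burden = 33 − 26.5 = 6.5.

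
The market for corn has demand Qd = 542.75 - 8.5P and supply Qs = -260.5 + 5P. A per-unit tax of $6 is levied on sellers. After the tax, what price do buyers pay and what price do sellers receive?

Pre-tax equilibrium: P* = 59.5, Q* = 37.
Tax on sellers shifts supply to Qs = -260.5 + 5(P − 6) = -290.5 + 5P.
542.75 - 8.5P = -290.5 + 5P gives buyer price Pb = 1111/18; sellers receive Ps = 1111/18 − 6 = 1003/18.
New quantity: Q = 542.75 − 8.5(1111/18) = 163/9.

Buyers pay 1111/18, sellers receive 1003/18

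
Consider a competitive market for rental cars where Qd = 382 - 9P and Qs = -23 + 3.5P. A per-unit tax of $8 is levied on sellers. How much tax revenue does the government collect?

Tax revenue = 561.92

Pre-tax equilibrium: P* = 32.4, Q* = 90.4.
Tax on sellers shifts supply to Qs = -23 + 3.5(P − 8) = -51 + 3.5P.
382 - 9P = -51 + 3.5P gives buyer price Pb = 34.64; sellers receive Ps = 34.64 − 8 = 26.64.
New quantity: Q = 382 − 9(34.64) = 70.24.
Revenue = 8 × 70.24 = 561.92.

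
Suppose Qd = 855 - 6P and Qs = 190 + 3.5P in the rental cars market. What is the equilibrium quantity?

Set Qd = Qs: 855 - 6P = 190 + 3.5P.
665 = 9.5P, so P* = 70.
Q* = 855 − 6(70) = 435.

Q* = 435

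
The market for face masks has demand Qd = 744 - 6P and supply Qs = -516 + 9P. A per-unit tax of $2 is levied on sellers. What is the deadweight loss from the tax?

Pre-tax equilibrium: P* = 84, Q* = 240.
Tax on sellers shifts supply to Qs = -516 + 9(P − 2) = -534 + 9P.
744 - 6P = -534 + 9P gives buyer price Pb = 85.2; sellers receive Ps = 85.2 − 2 = 83.2.
New quantity: Q = 744 − 6(85.2) = 232.8.
DWL = ½ × 2 × (240 − 232.8) = 7.2.

Deadweight loss = 7.2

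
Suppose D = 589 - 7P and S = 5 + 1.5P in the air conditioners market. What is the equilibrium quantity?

Q* = 1837/17

Set D = S: 589 - 7P = 5 + 1.5P.
584 = 8.5P, so P* = 1168/17.
Q* = 589 − 7(1168/17) = 1837/17.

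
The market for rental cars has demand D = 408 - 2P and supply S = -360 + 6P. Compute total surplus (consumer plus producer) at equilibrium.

Equilibrium: 408 - 2P = -360 + 6P gives P* = 96, Q* = 216.
Demand choke price: P = 204; supply starts at P = 60.
CS = ½(204 − 96)(216) = 11664; PS = ½(96 − 60)(216) = 3888.

Total surplus = 15552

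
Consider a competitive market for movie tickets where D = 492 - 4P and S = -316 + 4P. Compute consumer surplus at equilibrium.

Consumer surplus = 968

Equilibrium: 492 - 4P = -316 + 4P gives P* = 101, Q* = 88.
Demand choke price (D = 0): P = 123.
CS = ½(123 − 101)(88) = 968.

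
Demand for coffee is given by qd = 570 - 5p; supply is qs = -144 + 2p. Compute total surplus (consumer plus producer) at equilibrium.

Total surplus = 1260

Equilibrium: 570 - 5p = -144 + 2p gives p* = 102, q* = 60.
Demand choke price: p = 114; supply starts at p = 72.
CS = ½(114 − 102)(60) = 360; PS = ½(102 − 72)(60) = 900.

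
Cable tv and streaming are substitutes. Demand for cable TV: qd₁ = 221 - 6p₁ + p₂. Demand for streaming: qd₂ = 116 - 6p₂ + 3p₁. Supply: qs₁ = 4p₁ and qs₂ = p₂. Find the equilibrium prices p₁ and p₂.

p₁ = 1663/67, p₂ = 1823/67

Market 1: 221 - 6p₁ + p₂ = 4p₁ → 10p₁ - p₂ = 221.
Market 2: 7p₂ - 3p₁ = 116.
Eliminating p₂: 7×(1) + 1×(2) gives 67p₁ = 1663, so p₁ = 1663/67.
Back-substitute into (2): p₂ = (116 + 3×1663/67) / 7 = 1823/67.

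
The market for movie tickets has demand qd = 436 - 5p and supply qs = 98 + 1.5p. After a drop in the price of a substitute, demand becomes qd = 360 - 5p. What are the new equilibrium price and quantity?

Original equilibrium: p* = 52, q* = 176.
New equilibrium: 360 - 5p = 98 + 1.5p, so 262 = 6.5p and p' = 524/13; q' = 360 − 5(524/13) = 2060/13.

p' = 524/13, q' = 2060/13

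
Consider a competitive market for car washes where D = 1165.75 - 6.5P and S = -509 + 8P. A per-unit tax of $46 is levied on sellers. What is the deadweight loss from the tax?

Pre-tax equilibrium: P* = 115.5, Q* = 415.
Tax on sellers shifts supply to S = -509 + 8(P − 46) = -877 + 8P.
1165.75 - 6.5P = -877 + 8P gives buyer price Pb = 8171/58; sellers receive Ps = 8171/58 − 46 = 5503/58.
New quantity: Q = 1165.75 − 6.5(8171/58) = 7251/29.
DWL = ½ × 46 × (415 − 7251/29) = 110032/29.

Deadweight loss = 110032/29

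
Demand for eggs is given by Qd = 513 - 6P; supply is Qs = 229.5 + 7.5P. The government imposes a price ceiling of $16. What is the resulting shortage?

Shortage = 67.5

Equilibrium price would be P* = 21, so the ceiling at 16 binds.
At P = 16: Qd = 513 − 6(16) = 417, Qs = 229.5 + 7.5(16) = 349.5.
Shortage = 417 − 349.5 = 67.5.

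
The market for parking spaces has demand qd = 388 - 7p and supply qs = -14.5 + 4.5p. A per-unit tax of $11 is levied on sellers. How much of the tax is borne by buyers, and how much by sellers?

Pre-tax equilibrium: p* = 35, q* = 143.
Tax on sellers shifts supply to qs = -14.5 + 4.5(p − 11) = -64 + 4.5p.
388 - 7p = -64 + 4.5p gives buyer price pb = 904/23; sellers receive ps = 904/23 − 11 = 651/23.
New quantity: q = 388 − 7(904/23) = 2596/23.
Buyer burden = 904/23 − 35 = 99/23; seller burden = 35 − 651/23 = 154/23.

Buyers bear 99/23, sellers bear 154/23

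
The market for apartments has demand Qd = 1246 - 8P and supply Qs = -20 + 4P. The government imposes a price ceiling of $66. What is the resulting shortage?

Shortage = 474

Equilibrium price would be P* = 105.5, so the ceiling at 66 binds.
At P = 66: Qd = 1246 − 8(66) = 718, Qs = -20 + 4(66) = 244.
Shortage = 718 − 244 = 474.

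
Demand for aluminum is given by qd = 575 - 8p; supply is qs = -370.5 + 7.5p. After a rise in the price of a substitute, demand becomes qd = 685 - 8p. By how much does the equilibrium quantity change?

Original equilibrium: p* = 61, q* = 87.
New equilibrium: 685 - 8p = -370.5 + 7.5p, so 1055.5 = 15.5p and p' = 2111/31; q' = 685 − 8(2111/31) = 4347/31.
Change in quantity: 4347/31 − 87 = 1650/31.

Δq = 1650/31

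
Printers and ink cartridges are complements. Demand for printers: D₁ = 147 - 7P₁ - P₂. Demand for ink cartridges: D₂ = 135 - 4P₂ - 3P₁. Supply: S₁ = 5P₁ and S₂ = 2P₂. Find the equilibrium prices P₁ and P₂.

Market 1: 147 - 7P₁ - P₂ = 5P₁ → 12P₁ + P₂ = 147.
Market 2: 6P₂ + 3P₁ = 135.
Eliminating P₂: 6×(1) − 1×(2) gives 69P₁ = 747, so P₁ = 249/23.
Back-substitute into (2): P₂ = (135 − 3×249/23) / 6 = 393/23.

P₁ = 249/23, P₂ = 393/23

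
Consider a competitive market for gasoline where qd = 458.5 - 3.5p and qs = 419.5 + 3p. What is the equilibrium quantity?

q* = 437.5

Set qd = qs: 458.5 - 3.5p = 419.5 + 3p.
39 = 6.5p, so p* = 6.
q* = 458.5 − 3.5(6) = 437.5.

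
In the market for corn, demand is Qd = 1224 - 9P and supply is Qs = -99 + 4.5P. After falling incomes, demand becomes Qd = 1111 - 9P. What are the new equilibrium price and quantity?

Original equilibrium: P* = 98, Q* = 342.
New equilibrium: 1111 - 9P = -99 + 4.5P, so 1210 = 13.5P and P' = 2420/27; Q' = 1111 − 9(2420/27) = 913/3.

P' = 2420/27, Q' = 913/3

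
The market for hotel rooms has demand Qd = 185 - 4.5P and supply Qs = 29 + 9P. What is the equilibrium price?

P* = 104/9

Set Qd = Qs: 185 - 4.5P = 29 + 9P.
156 = 13.5P, so P* = 104/9.
Q* = 185 − 4.5(104/9) = 133.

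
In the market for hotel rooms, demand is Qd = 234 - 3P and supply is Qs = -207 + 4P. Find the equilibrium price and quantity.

Set Qd = Qs: 234 - 3P = -207 + 4P.
441 = 7P, so P* = 63.
Q* = 234 − 3(63) = 45.

P* = 63, Q* = 45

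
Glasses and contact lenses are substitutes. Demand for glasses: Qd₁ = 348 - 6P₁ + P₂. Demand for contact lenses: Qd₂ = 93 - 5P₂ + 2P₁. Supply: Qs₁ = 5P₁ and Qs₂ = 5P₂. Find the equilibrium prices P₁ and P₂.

P₁ = 397/12, P₂ = 191/12

Market 1: 348 - 6P₁ + P₂ = 5P₁ → 11P₁ - P₂ = 348.
Market 2: 10P₂ - 2P₁ = 93.
Eliminating P₂: 10×(1) + 1×(2) gives 108P₁ = 3573, so P₁ = 397/12.
Back-substitute into (2): P₂ = (93 + 2×397/12) / 10 = 191/12.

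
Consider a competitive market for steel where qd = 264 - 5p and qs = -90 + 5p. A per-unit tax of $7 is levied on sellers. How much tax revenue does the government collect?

Tax revenue = 486.5

Pre-tax equilibrium: p* = 35.4, q* = 87.
Tax on sellers shifts supply to qs = -90 + 5(p − 7) = -125 + 5p.
264 - 5p = -125 + 5p gives buyer price pb = 38.9; sellers receive ps = 38.9 − 7 = 31.9.
New quantity: q = 264 − 5(38.9) = 69.5.
Revenue = 7 × 69.5 = 486.5.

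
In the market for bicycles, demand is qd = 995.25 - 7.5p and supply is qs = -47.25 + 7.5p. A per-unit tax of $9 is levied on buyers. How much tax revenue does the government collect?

Tax revenue = 3962.25

Pre-tax equilibrium: p* = 69.5, q* = 474.
Tax on buyers shifts demand to qd = 995.25 − 7.5(p + 9) = 927.75 - 7.5p.
927.75 - 7.5p = -47.25 + 7.5p gives seller price ps = 65; buyers pay pb = 65 + 9 = 74.
New quantity: q = 995.25 − 7.5(74) = 440.25.
Revenue = 9 × 440.25 = 3962.25.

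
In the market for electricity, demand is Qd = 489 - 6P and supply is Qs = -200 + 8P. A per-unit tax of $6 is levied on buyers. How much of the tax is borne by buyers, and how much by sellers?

Buyers bear 24/7, sellers bear 18/7

Pre-tax equilibrium: P* = 689/14, Q* = 1356/7.
Tax on buyers shifts demand to Qd = 489 − 6(P + 6) = 453 - 6P.
453 - 6P = -200 + 8P gives seller price Ps = 653/14; buyers pay Pb = 653/14 + 6 = 737/14.
New quantity: Q = 489 − 6(737/14) = 1212/7.
Buyer burden = 737/14 − 689/14 = 24/7; seller burden = 689/14 − 653/14 = 18/7.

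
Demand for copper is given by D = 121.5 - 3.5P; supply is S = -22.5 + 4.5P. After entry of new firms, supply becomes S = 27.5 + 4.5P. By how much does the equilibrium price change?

Original equilibrium: P* = 18, Q* = 58.5.
New equilibrium: 121.5 - 3.5P = 27.5 + 4.5P, so 94 = 8P and P' = 11.75; Q' = 121.5 − 3.5(11.75) = 80.375.
Change in price: 11.75 − 18 = -6.25.

ΔP = -6.25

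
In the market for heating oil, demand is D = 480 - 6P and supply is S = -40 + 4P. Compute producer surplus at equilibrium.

Producer surplus = 3528

Equilibrium: 480 - 6P = -40 + 4P gives P* = 52, Q* = 168.
Supply starts at P = 10 (where S = 0).
PS = ½(52 − 10)(168) = 3528.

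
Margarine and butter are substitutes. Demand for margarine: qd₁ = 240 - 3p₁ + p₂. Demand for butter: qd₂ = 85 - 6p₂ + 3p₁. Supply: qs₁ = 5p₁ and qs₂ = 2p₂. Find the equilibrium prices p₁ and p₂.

p₁ = 2005/61, p₂ = 1400/61

Market 1: 240 - 3p₁ + p₂ = 5p₁ → 8p₁ - p₂ = 240.
Market 2: 8p₂ - 3p₁ = 85.
Eliminating p₂: 8×(1) + 1×(2) gives 61p₁ = 2005, so p₁ = 2005/61.
Back-substitute into (2): p₂ = (85 + 3×2005/61) / 8 = 1400/61.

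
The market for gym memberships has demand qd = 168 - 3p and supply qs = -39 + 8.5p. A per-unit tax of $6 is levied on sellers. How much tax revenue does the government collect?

Tax revenue = 13896/23

Pre-tax equilibrium: p* = 18, q* = 114.
Tax on sellers shifts supply to qs = -39 + 8.5(p − 6) = -90 + 8.5p.
168 - 3p = -90 + 8.5p gives buyer price pb = 516/23; sellers receive ps = 516/23 − 6 = 378/23.
New quantity: q = 168 − 3(516/23) = 2316/23.
Revenue = 6 × 2316/23 = 13896/23.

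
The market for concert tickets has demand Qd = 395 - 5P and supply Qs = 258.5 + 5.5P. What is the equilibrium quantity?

Set Qd = Qs: 395 - 5P = 258.5 + 5.5P.
136.5 = 10.5P, so P* = 13.
Q* = 395 − 5(13) = 330.

Q* = 330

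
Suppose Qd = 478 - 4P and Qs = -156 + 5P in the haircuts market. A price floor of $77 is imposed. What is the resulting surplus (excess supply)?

Surplus = 59

Equilibrium price would be P* = 634/9, so the floor at 77 binds.
At P = 77: Qd = 170, Qs = 229.
Surplus = 229 − 170 = 59.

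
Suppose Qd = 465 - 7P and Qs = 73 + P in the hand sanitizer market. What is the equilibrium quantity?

Q* = 122

Set Qd = Qs: 465 - 7P = 73 + P.
392 = 8P, so P* = 49.
Q* = 465 − 7(49) = 122.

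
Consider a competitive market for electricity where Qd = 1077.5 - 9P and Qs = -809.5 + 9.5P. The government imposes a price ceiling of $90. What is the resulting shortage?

Equilibrium price would be P* = 102, so the ceiling at 90 binds.
At P = 90: Qd = 1077.5 − 9(90) = 267.5, Qs = -809.5 + 9.5(90) = 45.5.
Shortage = 267.5 − 45.5 = 222.

Shortage = 222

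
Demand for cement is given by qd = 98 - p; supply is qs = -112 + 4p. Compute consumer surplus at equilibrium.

Equilibrium: 98 - p = -112 + 4p gives p* = 42, q* = 56.
Demand choke price (qd = 0): p = 98.
CS = ½(98 − 42)(56) = 1568.

Consumer surplus = 1568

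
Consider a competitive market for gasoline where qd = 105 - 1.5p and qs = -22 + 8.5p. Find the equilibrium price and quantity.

Set qd = qs: 105 - 1.5p = -22 + 8.5p.
127 = 10p, so p* = 12.7.
q* = 105 − 1.5(12.7) = 85.95.

p* = 12.7, q* = 85.95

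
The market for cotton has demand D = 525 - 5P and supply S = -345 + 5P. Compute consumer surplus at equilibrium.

Consumer surplus = 810

Equilibrium: 525 - 5P = -345 + 5P gives P* = 87, Q* = 90.
Demand choke price (D = 0): P = 105.
CS = ½(105 − 87)(90) = 810.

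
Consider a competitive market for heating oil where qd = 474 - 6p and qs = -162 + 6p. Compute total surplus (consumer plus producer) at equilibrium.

Total surplus = 4056

Equilibrium: 474 - 6p = -162 + 6p gives p* = 53, q* = 156.
Demand choke price: p = 79; supply starts at p = 27.
CS = ½(79 − 53)(156) = 2028; PS = ½(53 − 27)(156) = 2028.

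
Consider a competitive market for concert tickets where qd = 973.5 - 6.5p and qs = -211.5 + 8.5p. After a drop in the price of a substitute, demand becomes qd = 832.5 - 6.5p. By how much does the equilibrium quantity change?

Original equilibrium: p* = 79, q* = 460.
New equilibrium: 832.5 - 6.5p = -211.5 + 8.5p, so 1044 = 15p and p' = 69.6; q' = 832.5 − 6.5(69.6) = 380.1.
Change in quantity: 380.1 − 460 = -79.9.

Δq = -79.9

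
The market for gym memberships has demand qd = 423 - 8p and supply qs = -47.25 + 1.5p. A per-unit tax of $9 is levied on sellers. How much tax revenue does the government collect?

Pre-tax equilibrium: p* = 49.5, q* = 27.
Tax on sellers shifts supply to qs = -47.25 + 1.5(p − 9) = -60.75 + 1.5p.
423 - 8p = -60.75 + 1.5p gives buyer price pb = 1935/38; sellers receive ps = 1935/38 − 9 = 1593/38.
New quantity: q = 423 − 8(1935/38) = 297/19.
Revenue = 9 × 297/19 = 2673/19.

Tax revenue = 2673/19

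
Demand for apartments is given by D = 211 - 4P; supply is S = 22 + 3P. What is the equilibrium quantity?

Q* = 103

Set D = S: 211 - 4P = 22 + 3P.
189 = 7P, so P* = 27.
Q* = 211 − 4(27) = 103.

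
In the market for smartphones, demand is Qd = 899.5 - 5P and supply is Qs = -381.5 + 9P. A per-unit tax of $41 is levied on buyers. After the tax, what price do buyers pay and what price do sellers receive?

Pre-tax equilibrium: P* = 91.5, Q* = 442.
Tax on buyers shifts demand to Qd = 899.5 − 5(P + 41) = 694.5 - 5P.
694.5 - 5P = -381.5 + 9P gives seller price Ps = 538/7; buyers pay Pb = 538/7 + 41 = 825/7.
New quantity: Q = 899.5 − 5(825/7) = 4343/14.

Buyers pay 825/7, sellers receive 538/7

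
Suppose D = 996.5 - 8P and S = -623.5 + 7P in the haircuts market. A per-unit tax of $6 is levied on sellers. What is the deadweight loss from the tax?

Pre-tax equilibrium: P* = 108, Q* = 132.5.
Tax on sellers shifts supply to S = -623.5 + 7(P − 6) = -665.5 + 7P.
996.5 - 8P = -665.5 + 7P gives buyer price Pb = 110.8; sellers receive Ps = 110.8 − 6 = 104.8.
New quantity: Q = 996.5 − 8(110.8) = 110.1.
DWL = ½ × 6 × (132.5 − 110.1) = 67.2.

Deadweight loss = 67.2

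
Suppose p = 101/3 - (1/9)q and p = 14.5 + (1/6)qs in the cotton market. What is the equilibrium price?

p* = 26

Set the two price expressions equal: 101/3 - (1/9)q = 14.5 + (1/6)q.
115/6 = (5/18)q, so q* = 69.
p* = 101/3 − (1/9)(69) = 26.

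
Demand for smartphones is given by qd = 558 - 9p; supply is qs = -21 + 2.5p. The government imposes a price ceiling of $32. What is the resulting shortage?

Shortage = 211

Equilibrium price would be p* = 1158/23, so the ceiling at 32 binds.
At p = 32: qd = 558 − 9(32) = 270, qs = -21 + 2.5(32) = 59.
Shortage = 270 − 59 = 211.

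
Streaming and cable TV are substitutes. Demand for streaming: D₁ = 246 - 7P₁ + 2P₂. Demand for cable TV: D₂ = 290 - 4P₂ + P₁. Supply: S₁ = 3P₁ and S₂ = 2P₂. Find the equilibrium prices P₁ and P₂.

Market 1: 246 - 7P₁ + 2P₂ = 3P₁ → 10P₁ - 2P₂ = 246.
Market 2: 6P₂ - P₁ = 290.
Eliminating P₂: 6×(1) + 2×(2) gives 58P₁ = 2056, so P₁ = 1028/29.
Back-substitute into (2): P₂ = (290 + 1×1028/29) / 6 = 1573/29.

P₁ = 1028/29, P₂ = 1573/29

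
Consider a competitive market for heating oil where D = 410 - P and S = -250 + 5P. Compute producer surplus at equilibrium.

Equilibrium: 410 - P = -250 + 5P gives P* = 110, Q* = 300.
Supply starts at P = 50 (where S = 0).
PS = ½(110 − 50)(300) = 9000.

Producer surplus = 9000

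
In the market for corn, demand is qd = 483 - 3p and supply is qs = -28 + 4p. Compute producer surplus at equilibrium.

Producer surplus = 8712

Equilibrium: 483 - 3p = -28 + 4p gives p* = 73, q* = 264.
Supply starts at p = 7 (where qs = 0).
PS = ½(73 − 7)(264) = 8712.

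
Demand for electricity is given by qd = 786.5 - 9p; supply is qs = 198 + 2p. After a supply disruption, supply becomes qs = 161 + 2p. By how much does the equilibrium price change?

Original equilibrium: p* = 53.5, q* = 305.
New equilibrium: 786.5 - 9p = 161 + 2p, so 625.5 = 11p and p' = 1251/22; q' = 786.5 − 9(1251/22) = 3022/11.
Change in price: 1251/22 − 53.5 = 37/11.

Δp = 37/11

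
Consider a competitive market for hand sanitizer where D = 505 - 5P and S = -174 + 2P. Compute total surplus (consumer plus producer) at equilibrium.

Equilibrium: 505 - 5P = -174 + 2P gives P* = 97, Q* = 20.
Demand choke price: P = 101; supply starts at P = 87.
CS = ½(101 − 97)(20) = 40; PS = ½(97 − 87)(20) = 100.

Total surplus = 140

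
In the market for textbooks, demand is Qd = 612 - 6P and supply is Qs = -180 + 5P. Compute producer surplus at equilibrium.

Equilibrium: 612 - 6P = -180 + 5P gives P* = 72, Q* = 180.
Supply starts at P = 36 (where Qs = 0).
PS = ½(72 − 36)(180) = 3240.

Producer surplus = 3240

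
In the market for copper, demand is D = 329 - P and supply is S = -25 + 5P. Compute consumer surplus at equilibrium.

Equilibrium: 329 - P = -25 + 5P gives P* = 59, Q* = 270.
Demand choke price (D = 0): P = 329.
CS = ½(329 − 59)(270) = 36450.

Consumer surplus = 36450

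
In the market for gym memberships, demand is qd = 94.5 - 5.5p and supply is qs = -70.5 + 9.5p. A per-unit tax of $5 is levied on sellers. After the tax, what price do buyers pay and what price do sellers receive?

Buyers pay 85/6, sellers receive 55/6

Pre-tax equilibrium: p* = 11, q* = 34.
Tax on sellers shifts supply to qs = -70.5 + 9.5(p − 5) = -118 + 9.5p.
94.5 - 5.5p = -118 + 9.5p gives buyer price pb = 85/6; sellers receive ps = 85/6 − 5 = 55/6.
New quantity: q = 94.5 − 5.5(85/6) = 199/12.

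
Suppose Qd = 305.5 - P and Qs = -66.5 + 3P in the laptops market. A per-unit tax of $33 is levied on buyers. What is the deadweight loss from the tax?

Pre-tax equilibrium: P* = 93, Q* = 212.5.
Tax on buyers shifts demand to Qd = 305.5 − 1(P + 33) = 272.5 - P.
272.5 - P = -66.5 + 3P gives seller price Ps = 84.75; buyers pay Pb = 84.75 + 33 = 117.75.
New quantity: Q = 305.5 − 1(117.75) = 187.75.
DWL = ½ × 33 × (212.5 − 187.75) = 408.375.

Deadweight loss = 408.375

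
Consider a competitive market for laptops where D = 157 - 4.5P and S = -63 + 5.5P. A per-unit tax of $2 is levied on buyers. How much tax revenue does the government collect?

Tax revenue = 106.1

Pre-tax equilibrium: P* = 22, Q* = 58.
Tax on buyers shifts demand to D = 157 − 4.5(P + 2) = 148 - 4.5P.
148 - 4.5P = -63 + 5.5P gives seller price Ps = 21.1; buyers pay Pb = 21.1 + 2 = 23.1.
New quantity: Q = 157 − 4.5(23.1) = 53.05.
Revenue = 2 × 53.05 = 106.1.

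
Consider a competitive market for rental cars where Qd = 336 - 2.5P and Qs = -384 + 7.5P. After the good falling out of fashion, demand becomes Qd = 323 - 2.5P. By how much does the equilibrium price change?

Original equilibrium: P* = 72, Q* = 156.
New equilibrium: 323 - 2.5P = -384 + 7.5P, so 707 = 10P and P' = 70.7; Q' = 323 − 2.5(70.7) = 146.25.
Change in price: 70.7 − 72 = -1.3.

ΔP = -1.3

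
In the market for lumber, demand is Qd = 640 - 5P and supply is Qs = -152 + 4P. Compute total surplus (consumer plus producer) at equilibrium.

Equilibrium: 640 - 5P = -152 + 4P gives P* = 88, Q* = 200.
Demand choke price: P = 128; supply starts at P = 38.
CS = ½(128 − 88)(200) = 4000; PS = ½(88 − 38)(200) = 5000.

Total surplus = 9000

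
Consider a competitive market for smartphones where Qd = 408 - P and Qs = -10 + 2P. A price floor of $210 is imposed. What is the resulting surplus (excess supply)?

Surplus = 212

Equilibrium price would be P* = 418/3, so the floor at 210 binds.
At P = 210: Qd = 198, Qs = 410.
Surplus = 410 − 198 = 212.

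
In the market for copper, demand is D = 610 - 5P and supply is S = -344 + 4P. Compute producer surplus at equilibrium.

Producer surplus = 800

Equilibrium: 610 - 5P = -344 + 4P gives P* = 106, Q* = 80.
Supply starts at P = 86 (where S = 0).
PS = ½(106 − 86)(80) = 800.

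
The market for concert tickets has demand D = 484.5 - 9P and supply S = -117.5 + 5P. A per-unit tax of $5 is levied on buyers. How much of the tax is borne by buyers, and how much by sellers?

Buyers bear 25/14, sellers bear 45/14

Pre-tax equilibrium: P* = 43, Q* = 97.5.
Tax on buyers shifts demand to D = 484.5 − 9(P + 5) = 439.5 - 9P.
439.5 - 9P = -117.5 + 5P gives seller price Ps = 557/14; buyers pay Pb = 557/14 + 5 = 627/14.
New quantity: Q = 484.5 − 9(627/14) = 570/7.
Buyer burden = 627/14 − 43 = 25/14; seller burden = 43 − 557/14 = 45/14.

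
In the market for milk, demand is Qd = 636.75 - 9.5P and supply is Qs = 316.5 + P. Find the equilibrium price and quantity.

P* = 30.5, Q* = 347

Set Qd = Qs: 636.75 - 9.5P = 316.5 + P.
320.25 = 10.5P, so P* = 30.5.
Q* = 636.75 − 9.5(30.5) = 347.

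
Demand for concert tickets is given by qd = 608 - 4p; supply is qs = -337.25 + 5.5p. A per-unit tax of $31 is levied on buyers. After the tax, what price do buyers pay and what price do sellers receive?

Pre-tax equilibrium: p* = 99.5, q* = 210.
Tax on buyers shifts demand to qd = 608 − 4(p + 31) = 484 - 4p.
484 - 4p = -337.25 + 5.5p gives seller price ps = 3285/38; buyers pay pb = 3285/38 + 31 = 4463/38.
New quantity: q = 608 − 4(4463/38) = 2626/19.

Buyers pay 4463/38, sellers receive 3285/38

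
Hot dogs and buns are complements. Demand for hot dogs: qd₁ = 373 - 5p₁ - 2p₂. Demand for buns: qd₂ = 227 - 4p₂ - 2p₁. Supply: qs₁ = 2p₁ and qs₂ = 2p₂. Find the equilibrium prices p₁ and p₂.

Market 1: 373 - 5p₁ - 2p₂ = 2p₁ → 7p₁ + 2p₂ = 373.
Market 2: 6p₂ + 2p₁ = 227.
Eliminating p₂: 6×(1) − 2×(2) gives 38p₁ = 1784, so p₁ = 892/19.
Back-substitute into (2): p₂ = (227 − 2×892/19) / 6 = 843/38.

p₁ = 892/19, p₂ = 843/38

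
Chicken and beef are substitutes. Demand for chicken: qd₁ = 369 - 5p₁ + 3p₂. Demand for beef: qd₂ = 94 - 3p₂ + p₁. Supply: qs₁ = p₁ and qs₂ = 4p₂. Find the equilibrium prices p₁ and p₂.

Market 1: 369 - 5p₁ + 3p₂ = p₁ → 6p₁ - 3p₂ = 369.
Market 2: 7p₂ - p₁ = 94.
Eliminating p₂: 7×(1) + 3×(2) gives 39p₁ = 2865, so p₁ = 955/13.
Back-substitute into (2): p₂ = (94 + 1×955/13) / 7 = 311/13.

p₁ = 955/13, p₂ = 311/13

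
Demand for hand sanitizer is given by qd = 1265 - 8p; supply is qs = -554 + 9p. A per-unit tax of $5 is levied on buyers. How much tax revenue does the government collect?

Pre-tax equilibrium: p* = 107, q* = 409.
Tax on buyers shifts demand to qd = 1265 − 8(p + 5) = 1225 - 8p.
1225 - 8p = -554 + 9p gives seller price ps = 1779/17; buyers pay pb = 1779/17 + 5 = 1864/17.
New quantity: q = 1265 − 8(1864/17) = 6593/17.
Revenue = 5 × 6593/17 = 32965/17.

Tax revenue = 32965/17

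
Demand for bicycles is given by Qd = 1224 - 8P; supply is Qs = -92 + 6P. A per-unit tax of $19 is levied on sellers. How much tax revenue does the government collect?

Pre-tax equilibrium: P* = 94, Q* = 472.
Tax on sellers shifts supply to Qs = -92 + 6(P − 19) = -206 + 6P.
1224 - 8P = -206 + 6P gives buyer price Pb = 715/7; sellers receive Ps = 715/7 − 19 = 582/7.
New quantity: Q = 1224 − 8(715/7) = 2848/7.
Revenue = 19 × 2848/7 = 54112/7.

Tax revenue = 54112/7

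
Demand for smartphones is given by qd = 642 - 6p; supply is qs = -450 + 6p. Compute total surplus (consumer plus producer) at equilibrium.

Total surplus = 1536

Equilibrium: 642 - 6p = -450 + 6p gives p* = 91, q* = 96.
Demand choke price: p = 107; supply starts at p = 75.
CS = ½(107 − 91)(96) = 768; PS = ½(91 − 75)(96) = 768.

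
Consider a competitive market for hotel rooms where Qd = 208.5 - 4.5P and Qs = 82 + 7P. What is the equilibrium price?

P* = 11

Set Qd = Qs: 208.5 - 4.5P = 82 + 7P.
126.5 = 11.5P, so P* = 11.
Q* = 208.5 − 4.5(11) = 159.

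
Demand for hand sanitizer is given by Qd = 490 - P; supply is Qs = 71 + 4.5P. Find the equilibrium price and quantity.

P* = 838/11, Q* = 4552/11

Set Qd = Qs: 490 - P = 71 + 4.5P.
419 = 5.5P, so P* = 838/11.
Q* = 490 − 1(838/11) = 4552/11.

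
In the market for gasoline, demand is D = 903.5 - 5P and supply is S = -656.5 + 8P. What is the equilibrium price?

Set D = S: 903.5 - 5P = -656.5 + 8P.
1560 = 13P, so P* = 120.
Q* = 903.5 − 5(120) = 303.5.

P* = 120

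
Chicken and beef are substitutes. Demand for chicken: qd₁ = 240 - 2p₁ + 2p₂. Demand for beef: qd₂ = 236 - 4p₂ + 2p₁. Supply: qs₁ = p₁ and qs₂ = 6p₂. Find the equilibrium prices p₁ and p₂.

Market 1: 240 - 2p₁ + 2p₂ = p₁ → 3p₁ - 2p₂ = 240.
Market 2: 10p₂ - 2p₁ = 236.
Eliminating p₂: 10×(1) + 2×(2) gives 26p₁ = 2872, so p₁ = 1436/13.
Back-substitute into (2): p₂ = (236 + 2×1436/13) / 10 = 594/13.

p₁ = 1436/13, p₂ = 594/13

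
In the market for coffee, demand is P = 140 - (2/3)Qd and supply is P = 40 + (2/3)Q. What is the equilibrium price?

Set the two price expressions equal: 140 - (2/3)Q = 40 + (2/3)Q.
100 = (4/3)Q, so Q* = 75.
P* = 140 − (2/3)(75) = 90.

P* = 90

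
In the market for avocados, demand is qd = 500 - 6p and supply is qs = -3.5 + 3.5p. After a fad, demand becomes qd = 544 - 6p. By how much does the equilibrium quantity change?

Original equilibrium: p* = 53, q* = 182.
New equilibrium: 544 - 6p = -3.5 + 3.5p, so 547.5 = 9.5p and p' = 1095/19; q' = 544 − 6(1095/19) = 3766/19.
Change in quantity: 3766/19 − 182 = 308/19.

Δq = 308/19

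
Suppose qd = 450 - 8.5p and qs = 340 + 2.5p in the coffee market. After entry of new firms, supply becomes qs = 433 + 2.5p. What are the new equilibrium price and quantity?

p' = 17/11, q' = 9611/22

Original equilibrium: p* = 10, q* = 365.
New equilibrium: 450 - 8.5p = 433 + 2.5p, so 17 = 11p and p' = 17/11; q' = 450 − 8.5(17/11) = 9611/22.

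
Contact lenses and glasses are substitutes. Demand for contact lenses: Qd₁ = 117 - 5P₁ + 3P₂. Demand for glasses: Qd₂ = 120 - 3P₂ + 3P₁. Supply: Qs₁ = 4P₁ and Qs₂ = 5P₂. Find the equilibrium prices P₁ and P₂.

Market 1: 117 - 5P₁ + 3P₂ = 4P₁ → 9P₁ - 3P₂ = 117.
Market 2: 8P₂ - 3P₁ = 120.
Eliminating P₂: 8×(1) + 3×(2) gives 63P₁ = 1296, so P₁ = 144/7.
Back-substitute into (2): P₂ = (120 + 3×144/7) / 8 = 159/7.

P₁ = 144/7, P₂ = 159/7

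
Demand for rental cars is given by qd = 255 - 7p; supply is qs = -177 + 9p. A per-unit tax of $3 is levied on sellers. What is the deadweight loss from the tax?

Pre-tax equilibrium: p* = 27, q* = 66.
Tax on sellers shifts supply to qs = -177 + 9(p − 3) = -204 + 9p.
255 - 7p = -204 + 9p gives buyer price pb = 28.6875; sellers receive ps = 28.6875 − 3 = 25.6875.
New quantity: q = 255 − 7(28.6875) = 54.1875.
DWL = ½ × 3 × (66 − 54.1875) = 17.71875.

Deadweight loss = 17.71875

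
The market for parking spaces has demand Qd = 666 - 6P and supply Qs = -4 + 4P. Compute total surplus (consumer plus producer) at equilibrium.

Equilibrium: 666 - 6P = -4 + 4P gives P* = 67, Q* = 264.
Demand choke price: P = 111; supply starts at P = 1.
CS = ½(111 − 67)(264) = 5808; PS = ½(67 − 1)(264) = 8712.

Total surplus = 14520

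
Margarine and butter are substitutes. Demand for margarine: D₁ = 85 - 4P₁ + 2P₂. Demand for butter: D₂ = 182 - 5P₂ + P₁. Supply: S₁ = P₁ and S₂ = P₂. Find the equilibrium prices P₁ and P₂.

P₁ = 437/14, P₂ = 995/28

Market 1: 85 - 4P₁ + 2P₂ = P₁ → 5P₁ - 2P₂ = 85.
Market 2: 6P₂ - P₁ = 182.
Eliminating P₂: 6×(1) + 2×(2) gives 28P₁ = 874, so P₁ = 437/14.
Back-substitute into (2): P₂ = (182 + 1×437/14) / 6 = 995/28.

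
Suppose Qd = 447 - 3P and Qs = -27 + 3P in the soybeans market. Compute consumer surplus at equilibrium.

Equilibrium: 447 - 3P = -27 + 3P gives P* = 79, Q* = 210.
Demand choke price (Qd = 0): P = 149.
CS = ½(149 − 79)(210) = 7350.

Consumer surplus = 7350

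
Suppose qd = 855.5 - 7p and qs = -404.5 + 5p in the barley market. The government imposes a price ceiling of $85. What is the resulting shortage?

Shortage = 240

Equilibrium price would be p* = 105, so the ceiling at 85 binds.
At p = 85: qd = 855.5 − 7(85) = 260.5, qs = -404.5 + 5(85) = 20.5.
Shortage = 260.5 − 20.5 = 240.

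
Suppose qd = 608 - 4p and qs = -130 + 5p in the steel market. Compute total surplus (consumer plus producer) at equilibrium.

Equilibrium: 608 - 4p = -130 + 5p gives p* = 82, q* = 280.
Demand choke price: p = 152; supply starts at p = 26.
CS = ½(152 − 82)(280) = 9800; PS = ½(82 − 26)(280) = 7840.

Total surplus = 17640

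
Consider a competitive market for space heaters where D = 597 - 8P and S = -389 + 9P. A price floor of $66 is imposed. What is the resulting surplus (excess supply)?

Surplus = 136

Equilibrium price would be P* = 58, so the floor at 66 binds.
At P = 66: D = 69, S = 205.
Surplus = 205 − 69 = 136.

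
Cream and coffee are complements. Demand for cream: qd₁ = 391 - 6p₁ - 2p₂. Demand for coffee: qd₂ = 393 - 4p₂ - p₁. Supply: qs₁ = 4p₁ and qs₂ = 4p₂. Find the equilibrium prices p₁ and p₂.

p₁ = 1171/39, p₂ = 3539/78

Market 1: 391 - 6p₁ - 2p₂ = 4p₁ → 10p₁ + 2p₂ = 391.
Market 2: 8p₂ + p₁ = 393.
Eliminating p₂: 8×(1) − 2×(2) gives 78p₁ = 2342, so p₁ = 1171/39.
Back-substitute into (2): p₂ = (393 − 1×1171/39) / 8 = 3539/78.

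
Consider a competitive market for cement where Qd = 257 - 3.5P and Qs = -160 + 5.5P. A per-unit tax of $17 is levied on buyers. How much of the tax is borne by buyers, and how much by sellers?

Buyers bear 187/18, sellers bear 119/18

Pre-tax equilibrium: P* = 139/3, Q* = 569/6.
Tax on buyers shifts demand to Qd = 257 − 3.5(P + 17) = 197.5 - 3.5P.
197.5 - 3.5P = -160 + 5.5P gives seller price Ps = 715/18; buyers pay Pb = 715/18 + 17 = 1021/18.
New quantity: Q = 257 − 3.5(1021/18) = 2105/36.
Buyer burden = 1021/18 − 139/3 = 187/18; seller burden = 139/3 − 715/18 = 119/18.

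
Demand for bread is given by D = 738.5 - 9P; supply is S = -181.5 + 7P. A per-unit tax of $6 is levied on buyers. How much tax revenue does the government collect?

Tax revenue = 1184.25

Pre-tax equilibrium: P* = 57.5, Q* = 221.
Tax on buyers shifts demand to D = 738.5 − 9(P + 6) = 684.5 - 9P.
684.5 - 9P = -181.5 + 7P gives seller price Ps = 54.125; buyers pay Pb = 54.125 + 6 = 60.125.
New quantity: Q = 738.5 − 9(60.125) = 197.375.
Revenue = 6 × 197.375 = 1184.25.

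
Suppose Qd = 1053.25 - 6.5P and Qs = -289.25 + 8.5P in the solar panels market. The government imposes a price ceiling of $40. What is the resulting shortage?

Shortage = 742.5

Equilibrium price would be P* = 89.5, so the ceiling at 40 binds.
At P = 40: Qd = 1053.25 − 6.5(40) = 793.25, Qs = -289.25 + 8.5(40) = 50.75.
Shortage = 793.25 − 50.75 = 742.5.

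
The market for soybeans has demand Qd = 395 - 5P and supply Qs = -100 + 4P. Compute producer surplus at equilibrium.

Producer surplus = 1800

Equilibrium: 395 - 5P = -100 + 4P gives P* = 55, Q* = 120.
Supply starts at P = 25 (where Qs = 0).
PS = ½(55 − 25)(120) = 1800.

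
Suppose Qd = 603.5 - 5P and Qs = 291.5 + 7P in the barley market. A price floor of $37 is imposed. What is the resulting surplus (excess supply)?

Surplus = 132

Equilibrium price would be P* = 26, so the floor at 37 binds.
At P = 37: Qd = 418.5, Qs = 550.5.
Surplus = 550.5 − 418.5 = 132.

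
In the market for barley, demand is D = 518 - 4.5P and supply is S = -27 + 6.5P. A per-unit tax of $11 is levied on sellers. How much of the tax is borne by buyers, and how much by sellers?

Buyers bear $6.5, sellers bear $4.5

Pre-tax equilibrium: P* = 545/11, Q* = 6491/22.
Tax on sellers shifts supply to S = -27 + 6.5(P − 11) = -98.5 + 6.5P.
518 - 4.5P = -98.5 + 6.5P gives buyer price Pb = 1233/22; sellers receive Ps = 1233/22 − 11 = 991/22.
New quantity: Q = 518 − 4.5(1233/22) = 11695/44.
Buyer burden = 1233/22 − 545/11 = 6.5; seller burden = 545/11 − 991/22 = 4.5.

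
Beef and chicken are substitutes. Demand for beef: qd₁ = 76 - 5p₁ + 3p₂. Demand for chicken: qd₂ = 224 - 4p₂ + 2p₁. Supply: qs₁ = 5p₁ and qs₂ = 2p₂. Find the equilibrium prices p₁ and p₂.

p₁ = 188/9, p₂ = 1196/27

Market 1: 76 - 5p₁ + 3p₂ = 5p₁ → 10p₁ - 3p₂ = 76.
Market 2: 6p₂ - 2p₁ = 224.
Eliminating p₂: 6×(1) + 3×(2) gives 54p₁ = 1128, so p₁ = 188/9.
Back-substitute into (2): p₂ = (224 + 2×188/9) / 6 = 1196/27.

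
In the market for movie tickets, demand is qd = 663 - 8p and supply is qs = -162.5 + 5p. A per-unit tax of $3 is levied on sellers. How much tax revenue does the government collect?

Pre-tax equilibrium: p* = 63.5, q* = 155.
Tax on sellers shifts supply to qs = -162.5 + 5(p − 3) = -177.5 + 5p.
663 - 8p = -177.5 + 5p gives buyer price pb = 1681/26; sellers receive ps = 1681/26 − 3 = 1603/26.
New quantity: q = 663 − 8(1681/26) = 1895/13.
Revenue = 3 × 1895/13 = 5685/13.

Tax revenue = 5685/13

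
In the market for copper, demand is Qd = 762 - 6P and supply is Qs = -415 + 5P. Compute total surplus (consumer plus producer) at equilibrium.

Total surplus = 2640

Equilibrium: 762 - 6P = -415 + 5P gives P* = 107, Q* = 120.
Demand choke price: P = 127; supply starts at P = 83.
CS = ½(127 − 107)(120) = 1200; PS = ½(107 − 83)(120) = 1440.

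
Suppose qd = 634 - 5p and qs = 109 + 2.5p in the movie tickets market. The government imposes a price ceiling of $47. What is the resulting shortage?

Shortage = 172.5

Equilibrium price would be p* = 70, so the ceiling at 47 binds.
At p = 47: qd = 634 − 5(47) = 399, qs = 109 + 2.5(47) = 226.5.
Shortage = 399 − 226.5 = 172.5.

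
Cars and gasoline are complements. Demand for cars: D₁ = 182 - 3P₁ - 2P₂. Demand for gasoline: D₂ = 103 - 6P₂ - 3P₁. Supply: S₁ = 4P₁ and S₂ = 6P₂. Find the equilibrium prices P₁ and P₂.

P₁ = 989/39, P₂ = 175/78

Market 1: 182 - 3P₁ - 2P₂ = 4P₁ → 7P₁ + 2P₂ = 182.
Market 2: 12P₂ + 3P₁ = 103.
Eliminating P₂: 12×(1) − 2×(2) gives 78P₁ = 1978, so P₁ = 989/39.
Back-substitute into (2): P₂ = (103 − 3×989/39) / 12 = 175/78.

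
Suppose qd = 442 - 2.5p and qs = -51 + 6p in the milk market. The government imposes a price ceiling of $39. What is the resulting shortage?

Equilibrium price would be p* = 58, so the ceiling at 39 binds.
At p = 39: qd = 442 − 2.5(39) = 344.5, qs = -51 + 6(39) = 183.
Shortage = 344.5 − 183 = 161.5.

Shortage = 161.5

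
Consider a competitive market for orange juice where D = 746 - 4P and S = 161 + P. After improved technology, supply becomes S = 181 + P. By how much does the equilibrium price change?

Original equilibrium: P* = 117, Q* = 278.
New equilibrium: 746 - 4P = 181 + P, so 565 = 5P and P' = 113; Q' = 746 − 4(113) = 294.
Change in price: 113 − 117 = -4.

ΔP = -4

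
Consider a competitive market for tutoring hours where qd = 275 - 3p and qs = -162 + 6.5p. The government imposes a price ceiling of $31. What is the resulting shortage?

Shortage = 142.5

Equilibrium price would be p* = 46, so the ceiling at 31 binds.
At p = 31: qd = 275 − 3(31) = 182, qs = -162 + 6.5(31) = 39.5.
Shortage = 182 − 39.5 = 142.5.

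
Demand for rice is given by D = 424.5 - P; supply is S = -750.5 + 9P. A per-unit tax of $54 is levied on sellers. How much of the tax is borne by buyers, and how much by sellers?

Buyers bear $48.6, sellers bear $5.4

Pre-tax equilibrium: P* = 117.5, Q* = 307.
Tax on sellers shifts supply to S = -750.5 + 9(P − 54) = -1236.5 + 9P.
424.5 - P = -1236.5 + 9P gives buyer price Pb = 166.1; sellers receive Ps = 166.1 − 54 = 112.1.
New quantity: Q = 424.5 − 1(166.1) = 258.4.
Buyer burden = 166.1 − 117.5 = 48.6; seller burden = 117.5 − 112.1 = 5.4.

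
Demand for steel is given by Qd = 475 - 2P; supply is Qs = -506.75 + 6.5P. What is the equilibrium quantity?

Set Qd = Qs: 475 - 2P = -506.75 + 6.5P.
981.75 = 8.5P, so P* = 115.5.
Q* = 475 − 2(115.5) = 244.

Q* = 244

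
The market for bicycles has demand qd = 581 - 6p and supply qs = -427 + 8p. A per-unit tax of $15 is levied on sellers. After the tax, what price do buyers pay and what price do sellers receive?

Buyers pay 564/7, sellers receive 459/7

Pre-tax equilibrium: p* = 72, q* = 149.
Tax on sellers shifts supply to qs = -427 + 8(p − 15) = -547 + 8p.
581 - 6p = -547 + 8p gives buyer price pb = 564/7; sellers receive ps = 564/7 − 15 = 459/7.
New quantity: q = 581 − 6(564/7) = 683/7.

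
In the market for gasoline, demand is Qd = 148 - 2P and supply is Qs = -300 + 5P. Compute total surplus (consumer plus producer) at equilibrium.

Equilibrium: 148 - 2P = -300 + 5P gives P* = 64, Q* = 20.
Demand choke price: P = 74; supply starts at P = 60.
CS = ½(74 − 64)(20) = 100; PS = ½(64 − 60)(20) = 40.

Total surplus = 140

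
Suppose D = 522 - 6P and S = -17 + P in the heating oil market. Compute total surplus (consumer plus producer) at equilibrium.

Equilibrium: 522 - 6P = -17 + P gives P* = 77, Q* = 60.
Demand choke price: P = 87; supply starts at P = 17.
CS = ½(87 − 77)(60) = 300; PS = ½(77 − 17)(60) = 1800.

Total surplus = 2100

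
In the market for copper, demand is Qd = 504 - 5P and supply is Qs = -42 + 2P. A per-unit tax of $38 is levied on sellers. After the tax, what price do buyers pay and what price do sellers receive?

Buyers pay 622/7, sellers receive 356/7

Pre-tax equilibrium: P* = 78, Q* = 114.
Tax on sellers shifts supply to Qs = -42 + 2(P − 38) = -118 + 2P.
504 - 5P = -118 + 2P gives buyer price Pb = 622/7; sellers receive Ps = 622/7 − 38 = 356/7.
New quantity: Q = 504 − 5(622/7) = 418/7.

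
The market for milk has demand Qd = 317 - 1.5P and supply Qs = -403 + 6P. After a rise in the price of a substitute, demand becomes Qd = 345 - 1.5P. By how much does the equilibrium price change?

Original equilibrium: P* = 96, Q* = 173.
New equilibrium: 345 - 1.5P = -403 + 6P, so 748 = 7.5P and P' = 1496/15; Q' = 345 − 1.5(1496/15) = 195.4.
Change in price: 1496/15 − 96 = 56/15.

ΔP = 56/15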